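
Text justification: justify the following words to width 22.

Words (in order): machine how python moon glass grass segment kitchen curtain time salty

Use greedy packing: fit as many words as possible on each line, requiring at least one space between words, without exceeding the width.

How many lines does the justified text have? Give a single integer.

Line 1: ['machine', 'how', 'python'] (min_width=18, slack=4)
Line 2: ['moon', 'glass', 'grass'] (min_width=16, slack=6)
Line 3: ['segment', 'kitchen'] (min_width=15, slack=7)
Line 4: ['curtain', 'time', 'salty'] (min_width=18, slack=4)
Total lines: 4

Answer: 4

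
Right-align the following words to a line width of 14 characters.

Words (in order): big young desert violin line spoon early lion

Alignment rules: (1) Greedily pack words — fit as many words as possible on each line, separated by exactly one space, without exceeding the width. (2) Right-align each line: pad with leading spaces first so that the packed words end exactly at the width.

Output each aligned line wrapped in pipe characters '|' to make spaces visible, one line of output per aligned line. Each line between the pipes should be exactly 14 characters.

Answer: |     big young|
| desert violin|
|    line spoon|
|    early lion|

Derivation:
Line 1: ['big', 'young'] (min_width=9, slack=5)
Line 2: ['desert', 'violin'] (min_width=13, slack=1)
Line 3: ['line', 'spoon'] (min_width=10, slack=4)
Line 4: ['early', 'lion'] (min_width=10, slack=4)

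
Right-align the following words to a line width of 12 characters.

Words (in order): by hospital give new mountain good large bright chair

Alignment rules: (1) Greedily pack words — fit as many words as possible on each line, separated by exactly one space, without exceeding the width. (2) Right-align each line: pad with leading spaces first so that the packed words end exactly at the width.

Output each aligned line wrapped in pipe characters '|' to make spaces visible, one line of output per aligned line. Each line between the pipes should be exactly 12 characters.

Line 1: ['by', 'hospital'] (min_width=11, slack=1)
Line 2: ['give', 'new'] (min_width=8, slack=4)
Line 3: ['mountain'] (min_width=8, slack=4)
Line 4: ['good', 'large'] (min_width=10, slack=2)
Line 5: ['bright', 'chair'] (min_width=12, slack=0)

Answer: | by hospital|
|    give new|
|    mountain|
|  good large|
|bright chair|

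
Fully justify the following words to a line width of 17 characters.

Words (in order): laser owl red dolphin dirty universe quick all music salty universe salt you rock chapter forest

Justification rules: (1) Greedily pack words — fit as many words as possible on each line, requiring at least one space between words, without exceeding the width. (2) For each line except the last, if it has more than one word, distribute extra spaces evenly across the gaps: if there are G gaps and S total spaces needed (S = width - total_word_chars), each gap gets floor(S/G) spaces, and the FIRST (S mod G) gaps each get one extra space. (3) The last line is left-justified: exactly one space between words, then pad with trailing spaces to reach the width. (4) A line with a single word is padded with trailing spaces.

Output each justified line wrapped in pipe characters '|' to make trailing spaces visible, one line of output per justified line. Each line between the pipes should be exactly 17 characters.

Answer: |laser   owl   red|
|dolphin     dirty|
|universe    quick|
|all  music  salty|
|universe salt you|
|rock      chapter|
|forest           |

Derivation:
Line 1: ['laser', 'owl', 'red'] (min_width=13, slack=4)
Line 2: ['dolphin', 'dirty'] (min_width=13, slack=4)
Line 3: ['universe', 'quick'] (min_width=14, slack=3)
Line 4: ['all', 'music', 'salty'] (min_width=15, slack=2)
Line 5: ['universe', 'salt', 'you'] (min_width=17, slack=0)
Line 6: ['rock', 'chapter'] (min_width=12, slack=5)
Line 7: ['forest'] (min_width=6, slack=11)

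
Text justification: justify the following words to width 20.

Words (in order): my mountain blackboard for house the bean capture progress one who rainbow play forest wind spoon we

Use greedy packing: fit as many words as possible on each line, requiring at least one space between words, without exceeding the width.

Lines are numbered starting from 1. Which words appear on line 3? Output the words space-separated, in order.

Line 1: ['my', 'mountain'] (min_width=11, slack=9)
Line 2: ['blackboard', 'for', 'house'] (min_width=20, slack=0)
Line 3: ['the', 'bean', 'capture'] (min_width=16, slack=4)
Line 4: ['progress', 'one', 'who'] (min_width=16, slack=4)
Line 5: ['rainbow', 'play', 'forest'] (min_width=19, slack=1)
Line 6: ['wind', 'spoon', 'we'] (min_width=13, slack=7)

Answer: the bean capture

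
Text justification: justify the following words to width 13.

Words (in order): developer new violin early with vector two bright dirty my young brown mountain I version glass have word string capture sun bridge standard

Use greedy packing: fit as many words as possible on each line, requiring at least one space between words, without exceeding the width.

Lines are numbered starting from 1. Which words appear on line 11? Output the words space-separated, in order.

Line 1: ['developer', 'new'] (min_width=13, slack=0)
Line 2: ['violin', 'early'] (min_width=12, slack=1)
Line 3: ['with', 'vector'] (min_width=11, slack=2)
Line 4: ['two', 'bright'] (min_width=10, slack=3)
Line 5: ['dirty', 'my'] (min_width=8, slack=5)
Line 6: ['young', 'brown'] (min_width=11, slack=2)
Line 7: ['mountain', 'I'] (min_width=10, slack=3)
Line 8: ['version', 'glass'] (min_width=13, slack=0)
Line 9: ['have', 'word'] (min_width=9, slack=4)
Line 10: ['string'] (min_width=6, slack=7)
Line 11: ['capture', 'sun'] (min_width=11, slack=2)
Line 12: ['bridge'] (min_width=6, slack=7)
Line 13: ['standard'] (min_width=8, slack=5)

Answer: capture sun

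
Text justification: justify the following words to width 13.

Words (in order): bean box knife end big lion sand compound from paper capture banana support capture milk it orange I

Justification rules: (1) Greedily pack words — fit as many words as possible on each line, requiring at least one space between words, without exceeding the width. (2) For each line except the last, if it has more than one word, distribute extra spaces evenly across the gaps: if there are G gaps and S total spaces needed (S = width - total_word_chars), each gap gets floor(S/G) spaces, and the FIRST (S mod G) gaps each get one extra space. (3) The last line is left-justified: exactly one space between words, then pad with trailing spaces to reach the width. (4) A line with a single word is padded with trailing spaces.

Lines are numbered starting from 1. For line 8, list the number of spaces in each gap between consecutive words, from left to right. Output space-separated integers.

Answer: 2

Derivation:
Line 1: ['bean', 'box'] (min_width=8, slack=5)
Line 2: ['knife', 'end', 'big'] (min_width=13, slack=0)
Line 3: ['lion', 'sand'] (min_width=9, slack=4)
Line 4: ['compound', 'from'] (min_width=13, slack=0)
Line 5: ['paper', 'capture'] (min_width=13, slack=0)
Line 6: ['banana'] (min_width=6, slack=7)
Line 7: ['support'] (min_width=7, slack=6)
Line 8: ['capture', 'milk'] (min_width=12, slack=1)
Line 9: ['it', 'orange', 'I'] (min_width=11, slack=2)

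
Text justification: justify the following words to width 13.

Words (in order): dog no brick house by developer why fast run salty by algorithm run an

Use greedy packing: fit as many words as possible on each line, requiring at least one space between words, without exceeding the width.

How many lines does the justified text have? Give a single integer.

Line 1: ['dog', 'no', 'brick'] (min_width=12, slack=1)
Line 2: ['house', 'by'] (min_width=8, slack=5)
Line 3: ['developer', 'why'] (min_width=13, slack=0)
Line 4: ['fast', 'run'] (min_width=8, slack=5)
Line 5: ['salty', 'by'] (min_width=8, slack=5)
Line 6: ['algorithm', 'run'] (min_width=13, slack=0)
Line 7: ['an'] (min_width=2, slack=11)
Total lines: 7

Answer: 7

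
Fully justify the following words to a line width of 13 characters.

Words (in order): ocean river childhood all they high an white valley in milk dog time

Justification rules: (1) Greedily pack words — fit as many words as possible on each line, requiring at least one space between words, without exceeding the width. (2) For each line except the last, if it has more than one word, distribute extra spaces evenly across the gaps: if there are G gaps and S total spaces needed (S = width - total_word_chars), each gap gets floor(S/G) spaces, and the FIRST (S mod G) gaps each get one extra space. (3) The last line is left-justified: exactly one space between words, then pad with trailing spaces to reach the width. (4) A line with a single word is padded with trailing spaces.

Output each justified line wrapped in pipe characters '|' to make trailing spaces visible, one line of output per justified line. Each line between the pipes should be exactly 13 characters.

Line 1: ['ocean', 'river'] (min_width=11, slack=2)
Line 2: ['childhood', 'all'] (min_width=13, slack=0)
Line 3: ['they', 'high', 'an'] (min_width=12, slack=1)
Line 4: ['white', 'valley'] (min_width=12, slack=1)
Line 5: ['in', 'milk', 'dog'] (min_width=11, slack=2)
Line 6: ['time'] (min_width=4, slack=9)

Answer: |ocean   river|
|childhood all|
|they  high an|
|white  valley|
|in  milk  dog|
|time         |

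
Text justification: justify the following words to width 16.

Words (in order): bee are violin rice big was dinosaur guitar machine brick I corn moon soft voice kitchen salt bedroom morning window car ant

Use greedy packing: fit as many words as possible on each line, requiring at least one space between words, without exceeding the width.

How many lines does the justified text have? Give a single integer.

Line 1: ['bee', 'are', 'violin'] (min_width=14, slack=2)
Line 2: ['rice', 'big', 'was'] (min_width=12, slack=4)
Line 3: ['dinosaur', 'guitar'] (min_width=15, slack=1)
Line 4: ['machine', 'brick', 'I'] (min_width=15, slack=1)
Line 5: ['corn', 'moon', 'soft'] (min_width=14, slack=2)
Line 6: ['voice', 'kitchen'] (min_width=13, slack=3)
Line 7: ['salt', 'bedroom'] (min_width=12, slack=4)
Line 8: ['morning', 'window'] (min_width=14, slack=2)
Line 9: ['car', 'ant'] (min_width=7, slack=9)
Total lines: 9

Answer: 9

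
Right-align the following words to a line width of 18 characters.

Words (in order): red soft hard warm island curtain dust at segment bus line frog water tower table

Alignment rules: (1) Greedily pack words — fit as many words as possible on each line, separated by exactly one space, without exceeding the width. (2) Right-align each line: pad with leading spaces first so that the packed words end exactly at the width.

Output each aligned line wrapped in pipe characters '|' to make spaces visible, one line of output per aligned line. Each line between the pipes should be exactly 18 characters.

Answer: |red soft hard warm|
|    island curtain|
|   dust at segment|
|     bus line frog|
| water tower table|

Derivation:
Line 1: ['red', 'soft', 'hard', 'warm'] (min_width=18, slack=0)
Line 2: ['island', 'curtain'] (min_width=14, slack=4)
Line 3: ['dust', 'at', 'segment'] (min_width=15, slack=3)
Line 4: ['bus', 'line', 'frog'] (min_width=13, slack=5)
Line 5: ['water', 'tower', 'table'] (min_width=17, slack=1)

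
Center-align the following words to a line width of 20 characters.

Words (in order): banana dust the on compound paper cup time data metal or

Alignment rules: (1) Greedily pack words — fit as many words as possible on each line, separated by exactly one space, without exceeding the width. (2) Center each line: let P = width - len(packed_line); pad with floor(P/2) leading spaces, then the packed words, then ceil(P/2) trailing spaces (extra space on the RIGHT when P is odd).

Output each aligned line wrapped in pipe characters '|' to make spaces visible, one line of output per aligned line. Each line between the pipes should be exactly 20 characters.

Line 1: ['banana', 'dust', 'the', 'on'] (min_width=18, slack=2)
Line 2: ['compound', 'paper', 'cup'] (min_width=18, slack=2)
Line 3: ['time', 'data', 'metal', 'or'] (min_width=18, slack=2)

Answer: | banana dust the on |
| compound paper cup |
| time data metal or |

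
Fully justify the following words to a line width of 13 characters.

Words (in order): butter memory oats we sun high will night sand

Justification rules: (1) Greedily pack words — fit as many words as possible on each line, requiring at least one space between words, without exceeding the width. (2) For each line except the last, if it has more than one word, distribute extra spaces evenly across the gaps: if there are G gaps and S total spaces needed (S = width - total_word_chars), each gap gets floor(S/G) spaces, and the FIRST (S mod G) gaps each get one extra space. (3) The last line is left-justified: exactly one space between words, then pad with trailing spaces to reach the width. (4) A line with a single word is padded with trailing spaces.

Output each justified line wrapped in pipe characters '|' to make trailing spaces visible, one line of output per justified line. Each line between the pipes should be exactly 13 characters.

Answer: |butter memory|
|oats  we  sun|
|high     will|
|night sand   |

Derivation:
Line 1: ['butter', 'memory'] (min_width=13, slack=0)
Line 2: ['oats', 'we', 'sun'] (min_width=11, slack=2)
Line 3: ['high', 'will'] (min_width=9, slack=4)
Line 4: ['night', 'sand'] (min_width=10, slack=3)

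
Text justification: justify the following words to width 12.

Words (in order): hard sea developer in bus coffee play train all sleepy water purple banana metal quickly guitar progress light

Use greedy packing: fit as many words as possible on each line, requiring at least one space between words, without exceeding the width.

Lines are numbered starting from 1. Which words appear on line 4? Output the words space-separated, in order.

Line 1: ['hard', 'sea'] (min_width=8, slack=4)
Line 2: ['developer', 'in'] (min_width=12, slack=0)
Line 3: ['bus', 'coffee'] (min_width=10, slack=2)
Line 4: ['play', 'train'] (min_width=10, slack=2)
Line 5: ['all', 'sleepy'] (min_width=10, slack=2)
Line 6: ['water', 'purple'] (min_width=12, slack=0)
Line 7: ['banana', 'metal'] (min_width=12, slack=0)
Line 8: ['quickly'] (min_width=7, slack=5)
Line 9: ['guitar'] (min_width=6, slack=6)
Line 10: ['progress'] (min_width=8, slack=4)
Line 11: ['light'] (min_width=5, slack=7)

Answer: play train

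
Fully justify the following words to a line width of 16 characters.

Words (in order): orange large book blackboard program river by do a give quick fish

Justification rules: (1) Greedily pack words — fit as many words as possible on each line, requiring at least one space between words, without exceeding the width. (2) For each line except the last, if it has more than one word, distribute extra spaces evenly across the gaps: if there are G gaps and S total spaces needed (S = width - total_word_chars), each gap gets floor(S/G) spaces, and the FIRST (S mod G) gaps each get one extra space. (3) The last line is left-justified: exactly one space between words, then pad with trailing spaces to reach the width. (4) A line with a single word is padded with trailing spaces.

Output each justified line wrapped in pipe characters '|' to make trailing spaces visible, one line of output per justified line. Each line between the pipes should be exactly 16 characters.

Answer: |orange     large|
|book  blackboard|
|program river by|
|do  a give quick|
|fish            |

Derivation:
Line 1: ['orange', 'large'] (min_width=12, slack=4)
Line 2: ['book', 'blackboard'] (min_width=15, slack=1)
Line 3: ['program', 'river', 'by'] (min_width=16, slack=0)
Line 4: ['do', 'a', 'give', 'quick'] (min_width=15, slack=1)
Line 5: ['fish'] (min_width=4, slack=12)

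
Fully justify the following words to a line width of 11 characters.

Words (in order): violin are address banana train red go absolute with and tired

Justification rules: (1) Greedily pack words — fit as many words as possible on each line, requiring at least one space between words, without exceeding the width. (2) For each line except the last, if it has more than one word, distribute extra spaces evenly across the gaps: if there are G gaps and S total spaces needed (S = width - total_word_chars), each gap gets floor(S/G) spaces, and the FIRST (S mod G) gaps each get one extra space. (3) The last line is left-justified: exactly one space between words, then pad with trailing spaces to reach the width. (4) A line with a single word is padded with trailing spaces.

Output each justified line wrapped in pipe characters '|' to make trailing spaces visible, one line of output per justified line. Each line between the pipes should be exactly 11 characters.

Line 1: ['violin', 'are'] (min_width=10, slack=1)
Line 2: ['address'] (min_width=7, slack=4)
Line 3: ['banana'] (min_width=6, slack=5)
Line 4: ['train', 'red'] (min_width=9, slack=2)
Line 5: ['go', 'absolute'] (min_width=11, slack=0)
Line 6: ['with', 'and'] (min_width=8, slack=3)
Line 7: ['tired'] (min_width=5, slack=6)

Answer: |violin  are|
|address    |
|banana     |
|train   red|
|go absolute|
|with    and|
|tired      |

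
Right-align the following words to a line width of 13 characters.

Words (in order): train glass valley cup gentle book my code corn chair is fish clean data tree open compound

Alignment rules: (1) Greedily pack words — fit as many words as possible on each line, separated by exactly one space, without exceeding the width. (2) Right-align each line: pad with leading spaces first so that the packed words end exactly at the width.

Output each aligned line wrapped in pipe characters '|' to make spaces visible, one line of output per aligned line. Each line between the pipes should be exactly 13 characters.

Line 1: ['train', 'glass'] (min_width=11, slack=2)
Line 2: ['valley', 'cup'] (min_width=10, slack=3)
Line 3: ['gentle', 'book'] (min_width=11, slack=2)
Line 4: ['my', 'code', 'corn'] (min_width=12, slack=1)
Line 5: ['chair', 'is', 'fish'] (min_width=13, slack=0)
Line 6: ['clean', 'data'] (min_width=10, slack=3)
Line 7: ['tree', 'open'] (min_width=9, slack=4)
Line 8: ['compound'] (min_width=8, slack=5)

Answer: |  train glass|
|   valley cup|
|  gentle book|
| my code corn|
|chair is fish|
|   clean data|
|    tree open|
|     compound|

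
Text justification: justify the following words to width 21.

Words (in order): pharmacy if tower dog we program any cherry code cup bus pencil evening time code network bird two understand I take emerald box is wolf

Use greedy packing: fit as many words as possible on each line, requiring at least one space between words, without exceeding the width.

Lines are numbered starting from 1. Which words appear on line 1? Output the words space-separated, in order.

Answer: pharmacy if tower dog

Derivation:
Line 1: ['pharmacy', 'if', 'tower', 'dog'] (min_width=21, slack=0)
Line 2: ['we', 'program', 'any', 'cherry'] (min_width=21, slack=0)
Line 3: ['code', 'cup', 'bus', 'pencil'] (min_width=19, slack=2)
Line 4: ['evening', 'time', 'code'] (min_width=17, slack=4)
Line 5: ['network', 'bird', 'two'] (min_width=16, slack=5)
Line 6: ['understand', 'I', 'take'] (min_width=17, slack=4)
Line 7: ['emerald', 'box', 'is', 'wolf'] (min_width=19, slack=2)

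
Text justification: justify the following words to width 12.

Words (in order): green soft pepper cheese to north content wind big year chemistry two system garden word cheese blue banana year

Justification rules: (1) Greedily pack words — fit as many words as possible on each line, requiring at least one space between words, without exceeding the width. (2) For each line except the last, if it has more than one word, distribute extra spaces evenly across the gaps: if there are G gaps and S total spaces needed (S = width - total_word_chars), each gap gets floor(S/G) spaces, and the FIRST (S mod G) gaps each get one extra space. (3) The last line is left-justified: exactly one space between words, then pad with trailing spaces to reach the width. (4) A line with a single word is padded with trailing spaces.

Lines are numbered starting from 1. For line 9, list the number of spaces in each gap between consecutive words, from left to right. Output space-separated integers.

Line 1: ['green', 'soft'] (min_width=10, slack=2)
Line 2: ['pepper'] (min_width=6, slack=6)
Line 3: ['cheese', 'to'] (min_width=9, slack=3)
Line 4: ['north'] (min_width=5, slack=7)
Line 5: ['content', 'wind'] (min_width=12, slack=0)
Line 6: ['big', 'year'] (min_width=8, slack=4)
Line 7: ['chemistry'] (min_width=9, slack=3)
Line 8: ['two', 'system'] (min_width=10, slack=2)
Line 9: ['garden', 'word'] (min_width=11, slack=1)
Line 10: ['cheese', 'blue'] (min_width=11, slack=1)
Line 11: ['banana', 'year'] (min_width=11, slack=1)

Answer: 2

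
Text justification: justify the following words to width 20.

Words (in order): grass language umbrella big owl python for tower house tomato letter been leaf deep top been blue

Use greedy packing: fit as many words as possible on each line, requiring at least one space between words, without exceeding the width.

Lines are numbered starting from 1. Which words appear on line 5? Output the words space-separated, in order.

Answer: been leaf deep top

Derivation:
Line 1: ['grass', 'language'] (min_width=14, slack=6)
Line 2: ['umbrella', 'big', 'owl'] (min_width=16, slack=4)
Line 3: ['python', 'for', 'tower'] (min_width=16, slack=4)
Line 4: ['house', 'tomato', 'letter'] (min_width=19, slack=1)
Line 5: ['been', 'leaf', 'deep', 'top'] (min_width=18, slack=2)
Line 6: ['been', 'blue'] (min_width=9, slack=11)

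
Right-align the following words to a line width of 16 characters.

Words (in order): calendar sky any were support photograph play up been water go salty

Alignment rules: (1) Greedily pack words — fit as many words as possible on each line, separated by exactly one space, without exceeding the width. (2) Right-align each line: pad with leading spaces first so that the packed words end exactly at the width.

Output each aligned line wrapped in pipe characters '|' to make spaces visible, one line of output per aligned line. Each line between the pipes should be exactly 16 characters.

Line 1: ['calendar', 'sky', 'any'] (min_width=16, slack=0)
Line 2: ['were', 'support'] (min_width=12, slack=4)
Line 3: ['photograph', 'play'] (min_width=15, slack=1)
Line 4: ['up', 'been', 'water', 'go'] (min_width=16, slack=0)
Line 5: ['salty'] (min_width=5, slack=11)

Answer: |calendar sky any|
|    were support|
| photograph play|
|up been water go|
|           salty|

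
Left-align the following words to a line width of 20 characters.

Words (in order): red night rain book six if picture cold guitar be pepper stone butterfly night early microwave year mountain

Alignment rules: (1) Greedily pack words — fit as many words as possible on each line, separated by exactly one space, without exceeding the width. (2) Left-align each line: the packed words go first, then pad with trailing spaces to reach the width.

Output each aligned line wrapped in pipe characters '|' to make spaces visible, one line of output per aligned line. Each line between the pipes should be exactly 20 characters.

Answer: |red night rain book |
|six if picture cold |
|guitar be pepper    |
|stone butterfly     |
|night early         |
|microwave year      |
|mountain            |

Derivation:
Line 1: ['red', 'night', 'rain', 'book'] (min_width=19, slack=1)
Line 2: ['six', 'if', 'picture', 'cold'] (min_width=19, slack=1)
Line 3: ['guitar', 'be', 'pepper'] (min_width=16, slack=4)
Line 4: ['stone', 'butterfly'] (min_width=15, slack=5)
Line 5: ['night', 'early'] (min_width=11, slack=9)
Line 6: ['microwave', 'year'] (min_width=14, slack=6)
Line 7: ['mountain'] (min_width=8, slack=12)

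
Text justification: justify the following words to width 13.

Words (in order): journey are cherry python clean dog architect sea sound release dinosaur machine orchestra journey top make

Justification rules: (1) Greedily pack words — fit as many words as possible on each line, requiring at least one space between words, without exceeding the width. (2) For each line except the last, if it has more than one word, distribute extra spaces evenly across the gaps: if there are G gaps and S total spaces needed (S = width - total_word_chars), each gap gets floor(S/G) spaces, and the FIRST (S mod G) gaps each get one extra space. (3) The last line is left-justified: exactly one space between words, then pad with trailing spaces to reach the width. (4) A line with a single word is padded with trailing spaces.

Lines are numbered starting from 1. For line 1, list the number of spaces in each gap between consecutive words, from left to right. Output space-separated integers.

Line 1: ['journey', 'are'] (min_width=11, slack=2)
Line 2: ['cherry', 'python'] (min_width=13, slack=0)
Line 3: ['clean', 'dog'] (min_width=9, slack=4)
Line 4: ['architect', 'sea'] (min_width=13, slack=0)
Line 5: ['sound', 'release'] (min_width=13, slack=0)
Line 6: ['dinosaur'] (min_width=8, slack=5)
Line 7: ['machine'] (min_width=7, slack=6)
Line 8: ['orchestra'] (min_width=9, slack=4)
Line 9: ['journey', 'top'] (min_width=11, slack=2)
Line 10: ['make'] (min_width=4, slack=9)

Answer: 3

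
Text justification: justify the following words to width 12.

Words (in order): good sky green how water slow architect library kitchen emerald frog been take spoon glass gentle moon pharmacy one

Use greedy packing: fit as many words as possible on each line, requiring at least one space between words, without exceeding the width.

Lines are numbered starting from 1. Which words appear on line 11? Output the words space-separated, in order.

Answer: pharmacy one

Derivation:
Line 1: ['good', 'sky'] (min_width=8, slack=4)
Line 2: ['green', 'how'] (min_width=9, slack=3)
Line 3: ['water', 'slow'] (min_width=10, slack=2)
Line 4: ['architect'] (min_width=9, slack=3)
Line 5: ['library'] (min_width=7, slack=5)
Line 6: ['kitchen'] (min_width=7, slack=5)
Line 7: ['emerald', 'frog'] (min_width=12, slack=0)
Line 8: ['been', 'take'] (min_width=9, slack=3)
Line 9: ['spoon', 'glass'] (min_width=11, slack=1)
Line 10: ['gentle', 'moon'] (min_width=11, slack=1)
Line 11: ['pharmacy', 'one'] (min_width=12, slack=0)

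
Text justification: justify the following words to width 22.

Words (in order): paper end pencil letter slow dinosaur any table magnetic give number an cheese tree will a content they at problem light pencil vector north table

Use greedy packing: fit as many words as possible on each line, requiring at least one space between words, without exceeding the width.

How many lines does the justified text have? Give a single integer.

Answer: 8

Derivation:
Line 1: ['paper', 'end', 'pencil'] (min_width=16, slack=6)
Line 2: ['letter', 'slow', 'dinosaur'] (min_width=20, slack=2)
Line 3: ['any', 'table', 'magnetic'] (min_width=18, slack=4)
Line 4: ['give', 'number', 'an', 'cheese'] (min_width=21, slack=1)
Line 5: ['tree', 'will', 'a', 'content'] (min_width=19, slack=3)
Line 6: ['they', 'at', 'problem', 'light'] (min_width=21, slack=1)
Line 7: ['pencil', 'vector', 'north'] (min_width=19, slack=3)
Line 8: ['table'] (min_width=5, slack=17)
Total lines: 8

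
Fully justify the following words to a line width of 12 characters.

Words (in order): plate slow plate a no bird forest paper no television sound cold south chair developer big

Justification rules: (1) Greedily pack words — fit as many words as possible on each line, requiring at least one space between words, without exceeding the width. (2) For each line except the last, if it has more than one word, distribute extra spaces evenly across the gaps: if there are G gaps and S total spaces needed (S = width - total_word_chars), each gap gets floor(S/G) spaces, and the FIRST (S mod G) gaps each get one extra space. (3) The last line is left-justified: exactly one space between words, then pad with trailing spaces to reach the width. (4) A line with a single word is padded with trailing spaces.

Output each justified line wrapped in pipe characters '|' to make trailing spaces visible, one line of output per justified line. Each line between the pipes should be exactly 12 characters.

Answer: |plate   slow|
|plate  a  no|
|bird  forest|
|paper     no|
|television  |
|sound   cold|
|south  chair|
|developer   |
|big         |

Derivation:
Line 1: ['plate', 'slow'] (min_width=10, slack=2)
Line 2: ['plate', 'a', 'no'] (min_width=10, slack=2)
Line 3: ['bird', 'forest'] (min_width=11, slack=1)
Line 4: ['paper', 'no'] (min_width=8, slack=4)
Line 5: ['television'] (min_width=10, slack=2)
Line 6: ['sound', 'cold'] (min_width=10, slack=2)
Line 7: ['south', 'chair'] (min_width=11, slack=1)
Line 8: ['developer'] (min_width=9, slack=3)
Line 9: ['big'] (min_width=3, slack=9)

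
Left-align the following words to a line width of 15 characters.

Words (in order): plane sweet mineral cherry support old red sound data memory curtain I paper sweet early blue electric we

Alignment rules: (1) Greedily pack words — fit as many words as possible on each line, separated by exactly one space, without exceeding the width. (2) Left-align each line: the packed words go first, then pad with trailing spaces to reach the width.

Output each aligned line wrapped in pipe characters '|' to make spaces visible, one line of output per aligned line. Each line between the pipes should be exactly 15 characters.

Line 1: ['plane', 'sweet'] (min_width=11, slack=4)
Line 2: ['mineral', 'cherry'] (min_width=14, slack=1)
Line 3: ['support', 'old', 'red'] (min_width=15, slack=0)
Line 4: ['sound', 'data'] (min_width=10, slack=5)
Line 5: ['memory', 'curtain'] (min_width=14, slack=1)
Line 6: ['I', 'paper', 'sweet'] (min_width=13, slack=2)
Line 7: ['early', 'blue'] (min_width=10, slack=5)
Line 8: ['electric', 'we'] (min_width=11, slack=4)

Answer: |plane sweet    |
|mineral cherry |
|support old red|
|sound data     |
|memory curtain |
|I paper sweet  |
|early blue     |
|electric we    |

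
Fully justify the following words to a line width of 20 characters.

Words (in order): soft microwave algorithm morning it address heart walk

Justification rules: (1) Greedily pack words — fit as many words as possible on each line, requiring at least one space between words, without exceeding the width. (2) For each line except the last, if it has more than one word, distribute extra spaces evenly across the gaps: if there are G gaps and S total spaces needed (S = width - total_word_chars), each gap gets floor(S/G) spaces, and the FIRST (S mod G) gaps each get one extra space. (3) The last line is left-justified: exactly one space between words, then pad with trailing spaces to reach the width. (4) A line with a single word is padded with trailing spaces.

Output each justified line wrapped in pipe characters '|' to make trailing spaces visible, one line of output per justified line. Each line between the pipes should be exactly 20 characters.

Answer: |soft       microwave|
|algorithm morning it|
|address heart walk  |

Derivation:
Line 1: ['soft', 'microwave'] (min_width=14, slack=6)
Line 2: ['algorithm', 'morning', 'it'] (min_width=20, slack=0)
Line 3: ['address', 'heart', 'walk'] (min_width=18, slack=2)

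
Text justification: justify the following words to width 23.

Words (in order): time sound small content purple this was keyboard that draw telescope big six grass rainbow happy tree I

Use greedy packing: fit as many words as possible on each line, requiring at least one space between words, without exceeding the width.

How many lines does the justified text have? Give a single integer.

Line 1: ['time', 'sound', 'small'] (min_width=16, slack=7)
Line 2: ['content', 'purple', 'this', 'was'] (min_width=23, slack=0)
Line 3: ['keyboard', 'that', 'draw'] (min_width=18, slack=5)
Line 4: ['telescope', 'big', 'six', 'grass'] (min_width=23, slack=0)
Line 5: ['rainbow', 'happy', 'tree', 'I'] (min_width=20, slack=3)
Total lines: 5

Answer: 5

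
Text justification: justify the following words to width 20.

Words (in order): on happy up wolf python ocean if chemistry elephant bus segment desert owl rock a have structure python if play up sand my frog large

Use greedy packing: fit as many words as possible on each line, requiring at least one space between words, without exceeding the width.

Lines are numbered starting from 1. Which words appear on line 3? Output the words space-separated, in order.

Answer: chemistry elephant

Derivation:
Line 1: ['on', 'happy', 'up', 'wolf'] (min_width=16, slack=4)
Line 2: ['python', 'ocean', 'if'] (min_width=15, slack=5)
Line 3: ['chemistry', 'elephant'] (min_width=18, slack=2)
Line 4: ['bus', 'segment', 'desert'] (min_width=18, slack=2)
Line 5: ['owl', 'rock', 'a', 'have'] (min_width=15, slack=5)
Line 6: ['structure', 'python', 'if'] (min_width=19, slack=1)
Line 7: ['play', 'up', 'sand', 'my', 'frog'] (min_width=20, slack=0)
Line 8: ['large'] (min_width=5, slack=15)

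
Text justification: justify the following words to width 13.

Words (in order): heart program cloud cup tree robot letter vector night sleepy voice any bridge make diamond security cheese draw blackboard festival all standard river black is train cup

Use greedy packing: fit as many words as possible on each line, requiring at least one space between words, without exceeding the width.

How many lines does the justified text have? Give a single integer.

Answer: 15

Derivation:
Line 1: ['heart', 'program'] (min_width=13, slack=0)
Line 2: ['cloud', 'cup'] (min_width=9, slack=4)
Line 3: ['tree', 'robot'] (min_width=10, slack=3)
Line 4: ['letter', 'vector'] (min_width=13, slack=0)
Line 5: ['night', 'sleepy'] (min_width=12, slack=1)
Line 6: ['voice', 'any'] (min_width=9, slack=4)
Line 7: ['bridge', 'make'] (min_width=11, slack=2)
Line 8: ['diamond'] (min_width=7, slack=6)
Line 9: ['security'] (min_width=8, slack=5)
Line 10: ['cheese', 'draw'] (min_width=11, slack=2)
Line 11: ['blackboard'] (min_width=10, slack=3)
Line 12: ['festival', 'all'] (min_width=12, slack=1)
Line 13: ['standard'] (min_width=8, slack=5)
Line 14: ['river', 'black'] (min_width=11, slack=2)
Line 15: ['is', 'train', 'cup'] (min_width=12, slack=1)
Total lines: 15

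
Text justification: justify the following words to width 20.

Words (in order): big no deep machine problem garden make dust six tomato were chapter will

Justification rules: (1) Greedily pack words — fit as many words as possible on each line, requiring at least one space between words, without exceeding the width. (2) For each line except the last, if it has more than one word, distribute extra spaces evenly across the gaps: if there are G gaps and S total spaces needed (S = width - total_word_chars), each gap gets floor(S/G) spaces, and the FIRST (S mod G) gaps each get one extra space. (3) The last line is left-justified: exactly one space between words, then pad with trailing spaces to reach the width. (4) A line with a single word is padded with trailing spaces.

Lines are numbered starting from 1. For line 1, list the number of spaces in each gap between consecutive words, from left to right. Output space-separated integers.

Answer: 2 1 1

Derivation:
Line 1: ['big', 'no', 'deep', 'machine'] (min_width=19, slack=1)
Line 2: ['problem', 'garden', 'make'] (min_width=19, slack=1)
Line 3: ['dust', 'six', 'tomato', 'were'] (min_width=20, slack=0)
Line 4: ['chapter', 'will'] (min_width=12, slack=8)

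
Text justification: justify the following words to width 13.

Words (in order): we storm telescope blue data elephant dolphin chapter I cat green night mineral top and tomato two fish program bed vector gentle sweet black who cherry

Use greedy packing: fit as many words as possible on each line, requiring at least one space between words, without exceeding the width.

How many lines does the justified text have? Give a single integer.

Answer: 14

Derivation:
Line 1: ['we', 'storm'] (min_width=8, slack=5)
Line 2: ['telescope'] (min_width=9, slack=4)
Line 3: ['blue', 'data'] (min_width=9, slack=4)
Line 4: ['elephant'] (min_width=8, slack=5)
Line 5: ['dolphin'] (min_width=7, slack=6)
Line 6: ['chapter', 'I', 'cat'] (min_width=13, slack=0)
Line 7: ['green', 'night'] (min_width=11, slack=2)
Line 8: ['mineral', 'top'] (min_width=11, slack=2)
Line 9: ['and', 'tomato'] (min_width=10, slack=3)
Line 10: ['two', 'fish'] (min_width=8, slack=5)
Line 11: ['program', 'bed'] (min_width=11, slack=2)
Line 12: ['vector', 'gentle'] (min_width=13, slack=0)
Line 13: ['sweet', 'black'] (min_width=11, slack=2)
Line 14: ['who', 'cherry'] (min_width=10, slack=3)
Total lines: 14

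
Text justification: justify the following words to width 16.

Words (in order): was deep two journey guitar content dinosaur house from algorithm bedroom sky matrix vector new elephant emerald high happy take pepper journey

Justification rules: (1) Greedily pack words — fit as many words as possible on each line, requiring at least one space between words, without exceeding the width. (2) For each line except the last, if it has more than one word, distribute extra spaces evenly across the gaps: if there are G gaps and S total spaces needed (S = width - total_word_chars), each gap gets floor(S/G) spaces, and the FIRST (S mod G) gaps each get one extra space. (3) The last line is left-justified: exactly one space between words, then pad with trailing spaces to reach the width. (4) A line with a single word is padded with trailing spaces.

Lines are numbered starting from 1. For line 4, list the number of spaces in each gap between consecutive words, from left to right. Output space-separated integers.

Answer: 7

Derivation:
Line 1: ['was', 'deep', 'two'] (min_width=12, slack=4)
Line 2: ['journey', 'guitar'] (min_width=14, slack=2)
Line 3: ['content', 'dinosaur'] (min_width=16, slack=0)
Line 4: ['house', 'from'] (min_width=10, slack=6)
Line 5: ['algorithm'] (min_width=9, slack=7)
Line 6: ['bedroom', 'sky'] (min_width=11, slack=5)
Line 7: ['matrix', 'vector'] (min_width=13, slack=3)
Line 8: ['new', 'elephant'] (min_width=12, slack=4)
Line 9: ['emerald', 'high'] (min_width=12, slack=4)
Line 10: ['happy', 'take'] (min_width=10, slack=6)
Line 11: ['pepper', 'journey'] (min_width=14, slack=2)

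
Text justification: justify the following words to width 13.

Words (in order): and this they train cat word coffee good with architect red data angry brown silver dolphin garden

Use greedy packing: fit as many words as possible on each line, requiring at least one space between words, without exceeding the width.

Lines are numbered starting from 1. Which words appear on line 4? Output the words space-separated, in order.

Line 1: ['and', 'this', 'they'] (min_width=13, slack=0)
Line 2: ['train', 'cat'] (min_width=9, slack=4)
Line 3: ['word', 'coffee'] (min_width=11, slack=2)
Line 4: ['good', 'with'] (min_width=9, slack=4)
Line 5: ['architect', 'red'] (min_width=13, slack=0)
Line 6: ['data', 'angry'] (min_width=10, slack=3)
Line 7: ['brown', 'silver'] (min_width=12, slack=1)
Line 8: ['dolphin'] (min_width=7, slack=6)
Line 9: ['garden'] (min_width=6, slack=7)

Answer: good with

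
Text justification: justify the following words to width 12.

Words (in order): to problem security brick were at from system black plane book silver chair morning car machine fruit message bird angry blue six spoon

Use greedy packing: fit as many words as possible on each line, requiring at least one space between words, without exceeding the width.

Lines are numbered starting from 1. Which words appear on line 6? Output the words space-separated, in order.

Line 1: ['to', 'problem'] (min_width=10, slack=2)
Line 2: ['security'] (min_width=8, slack=4)
Line 3: ['brick', 'were'] (min_width=10, slack=2)
Line 4: ['at', 'from'] (min_width=7, slack=5)
Line 5: ['system', 'black'] (min_width=12, slack=0)
Line 6: ['plane', 'book'] (min_width=10, slack=2)
Line 7: ['silver', 'chair'] (min_width=12, slack=0)
Line 8: ['morning', 'car'] (min_width=11, slack=1)
Line 9: ['machine'] (min_width=7, slack=5)
Line 10: ['fruit'] (min_width=5, slack=7)
Line 11: ['message', 'bird'] (min_width=12, slack=0)
Line 12: ['angry', 'blue'] (min_width=10, slack=2)
Line 13: ['six', 'spoon'] (min_width=9, slack=3)

Answer: plane book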